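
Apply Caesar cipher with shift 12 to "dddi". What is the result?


Caesar cipher: shift "dddi" by 12
  'd' (pos 3) + 12 = pos 15 = 'p'
  'd' (pos 3) + 12 = pos 15 = 'p'
  'd' (pos 3) + 12 = pos 15 = 'p'
  'i' (pos 8) + 12 = pos 20 = 'u'
Result: pppu

pppu


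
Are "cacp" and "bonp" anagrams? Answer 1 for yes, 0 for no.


Strings: "cacp", "bonp"
Sorted first:  accp
Sorted second: bnop
Differ at position 0: 'a' vs 'b' => not anagrams

0


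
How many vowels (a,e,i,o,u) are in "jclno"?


Input: jclno
Checking each character:
  'j' at position 0: consonant
  'c' at position 1: consonant
  'l' at position 2: consonant
  'n' at position 3: consonant
  'o' at position 4: vowel (running total: 1)
Total vowels: 1

1


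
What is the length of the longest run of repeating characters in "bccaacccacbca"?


Input: "bccaacccacbca"
Scanning for longest run:
  Position 1 ('c'): new char, reset run to 1
  Position 2 ('c'): continues run of 'c', length=2
  Position 3 ('a'): new char, reset run to 1
  Position 4 ('a'): continues run of 'a', length=2
  Position 5 ('c'): new char, reset run to 1
  Position 6 ('c'): continues run of 'c', length=2
  Position 7 ('c'): continues run of 'c', length=3
  Position 8 ('a'): new char, reset run to 1
  Position 9 ('c'): new char, reset run to 1
  Position 10 ('b'): new char, reset run to 1
  Position 11 ('c'): new char, reset run to 1
  Position 12 ('a'): new char, reset run to 1
Longest run: 'c' with length 3

3


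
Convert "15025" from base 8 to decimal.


Input: "15025" in base 8
Positional expansion:
  Digit '1' (value 1) x 8^4 = 4096
  Digit '5' (value 5) x 8^3 = 2560
  Digit '0' (value 0) x 8^2 = 0
  Digit '2' (value 2) x 8^1 = 16
  Digit '5' (value 5) x 8^0 = 5
Sum = 6677

6677


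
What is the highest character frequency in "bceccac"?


Input: bceccac
Character counts:
  'a': 1
  'b': 1
  'c': 4
  'e': 1
Maximum frequency: 4

4


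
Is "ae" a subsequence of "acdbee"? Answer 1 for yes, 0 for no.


Check if "ae" is a subsequence of "acdbee"
Greedy scan:
  Position 0 ('a'): matches sub[0] = 'a'
  Position 1 ('c'): no match needed
  Position 2 ('d'): no match needed
  Position 3 ('b'): no match needed
  Position 4 ('e'): matches sub[1] = 'e'
  Position 5 ('e'): no match needed
All 2 characters matched => is a subsequence

1


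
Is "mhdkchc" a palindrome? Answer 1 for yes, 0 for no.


Input: mhdkchc
Reversed: chckdhm
  Compare pos 0 ('m') with pos 6 ('c'): MISMATCH
  Compare pos 1 ('h') with pos 5 ('h'): match
  Compare pos 2 ('d') with pos 4 ('c'): MISMATCH
Result: not a palindrome

0


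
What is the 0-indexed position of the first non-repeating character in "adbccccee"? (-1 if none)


Input: adbccccee
Character frequencies:
  'a': 1
  'b': 1
  'c': 4
  'd': 1
  'e': 2
Scanning left to right for freq == 1:
  Position 0 ('a'): unique! => answer = 0

0


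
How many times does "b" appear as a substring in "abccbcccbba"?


Searching for "b" in "abccbcccbba"
Scanning each position:
  Position 0: "a" => no
  Position 1: "b" => MATCH
  Position 2: "c" => no
  Position 3: "c" => no
  Position 4: "b" => MATCH
  Position 5: "c" => no
  Position 6: "c" => no
  Position 7: "c" => no
  Position 8: "b" => MATCH
  Position 9: "b" => MATCH
  Position 10: "a" => no
Total occurrences: 4

4


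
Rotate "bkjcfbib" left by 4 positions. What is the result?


Input: "bkjcfbib", rotate left by 4
First 4 characters: "bkjc"
Remaining characters: "fbib"
Concatenate remaining + first: "fbib" + "bkjc" = "fbibbkjc"

fbibbkjc


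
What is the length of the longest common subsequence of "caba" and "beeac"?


LCS of "caba" and "beeac"
DP table:
           b    e    e    a    c
      0    0    0    0    0    0
  c   0    0    0    0    0    1
  a   0    0    0    0    1    1
  b   0    1    1    1    1    1
  a   0    1    1    1    2    2
LCS length = dp[4][5] = 2

2


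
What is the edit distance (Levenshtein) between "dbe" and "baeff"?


Computing edit distance: "dbe" -> "baeff"
DP table:
           b    a    e    f    f
      0    1    2    3    4    5
  d   1    1    2    3    4    5
  b   2    1    2    3    4    5
  e   3    2    2    2    3    4
Edit distance = dp[3][5] = 4

4


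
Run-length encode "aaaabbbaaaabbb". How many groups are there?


Input: aaaabbbaaaabbb
Scanning for consecutive runs:
  Group 1: 'a' x 4 (positions 0-3)
  Group 2: 'b' x 3 (positions 4-6)
  Group 3: 'a' x 4 (positions 7-10)
  Group 4: 'b' x 3 (positions 11-13)
Total groups: 4

4


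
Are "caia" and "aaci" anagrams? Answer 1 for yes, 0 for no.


Strings: "caia", "aaci"
Sorted first:  aaci
Sorted second: aaci
Sorted forms match => anagrams

1


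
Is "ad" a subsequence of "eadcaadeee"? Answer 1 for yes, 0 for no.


Check if "ad" is a subsequence of "eadcaadeee"
Greedy scan:
  Position 0 ('e'): no match needed
  Position 1 ('a'): matches sub[0] = 'a'
  Position 2 ('d'): matches sub[1] = 'd'
  Position 3 ('c'): no match needed
  Position 4 ('a'): no match needed
  Position 5 ('a'): no match needed
  Position 6 ('d'): no match needed
  Position 7 ('e'): no match needed
  Position 8 ('e'): no match needed
  Position 9 ('e'): no match needed
All 2 characters matched => is a subsequence

1


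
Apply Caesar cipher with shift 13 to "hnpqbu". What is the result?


Caesar cipher: shift "hnpqbu" by 13
  'h' (pos 7) + 13 = pos 20 = 'u'
  'n' (pos 13) + 13 = pos 0 = 'a'
  'p' (pos 15) + 13 = pos 2 = 'c'
  'q' (pos 16) + 13 = pos 3 = 'd'
  'b' (pos 1) + 13 = pos 14 = 'o'
  'u' (pos 20) + 13 = pos 7 = 'h'
Result: uacdoh

uacdoh


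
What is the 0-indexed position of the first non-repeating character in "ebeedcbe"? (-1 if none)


Input: ebeedcbe
Character frequencies:
  'b': 2
  'c': 1
  'd': 1
  'e': 4
Scanning left to right for freq == 1:
  Position 0 ('e'): freq=4, skip
  Position 1 ('b'): freq=2, skip
  Position 2 ('e'): freq=4, skip
  Position 3 ('e'): freq=4, skip
  Position 4 ('d'): unique! => answer = 4

4


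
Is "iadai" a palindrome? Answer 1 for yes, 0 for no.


Input: iadai
Reversed: iadai
  Compare pos 0 ('i') with pos 4 ('i'): match
  Compare pos 1 ('a') with pos 3 ('a'): match
Result: palindrome

1


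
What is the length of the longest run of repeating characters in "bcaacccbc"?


Input: "bcaacccbc"
Scanning for longest run:
  Position 1 ('c'): new char, reset run to 1
  Position 2 ('a'): new char, reset run to 1
  Position 3 ('a'): continues run of 'a', length=2
  Position 4 ('c'): new char, reset run to 1
  Position 5 ('c'): continues run of 'c', length=2
  Position 6 ('c'): continues run of 'c', length=3
  Position 7 ('b'): new char, reset run to 1
  Position 8 ('c'): new char, reset run to 1
Longest run: 'c' with length 3

3


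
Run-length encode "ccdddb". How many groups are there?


Input: ccdddb
Scanning for consecutive runs:
  Group 1: 'c' x 2 (positions 0-1)
  Group 2: 'd' x 3 (positions 2-4)
  Group 3: 'b' x 1 (positions 5-5)
Total groups: 3

3


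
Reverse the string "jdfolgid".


Input: jdfolgid
Reading characters right to left:
  Position 7: 'd'
  Position 6: 'i'
  Position 5: 'g'
  Position 4: 'l'
  Position 3: 'o'
  Position 2: 'f'
  Position 1: 'd'
  Position 0: 'j'
Reversed: diglofdj

diglofdj


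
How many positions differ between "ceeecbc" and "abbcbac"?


Comparing "ceeecbc" and "abbcbac" position by position:
  Position 0: 'c' vs 'a' => DIFFER
  Position 1: 'e' vs 'b' => DIFFER
  Position 2: 'e' vs 'b' => DIFFER
  Position 3: 'e' vs 'c' => DIFFER
  Position 4: 'c' vs 'b' => DIFFER
  Position 5: 'b' vs 'a' => DIFFER
  Position 6: 'c' vs 'c' => same
Positions that differ: 6

6


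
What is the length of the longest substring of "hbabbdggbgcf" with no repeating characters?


Input: "hbabbdggbgcf"
Sliding window (track last position of each char):
  Position 0 ('h'): window [0,0] length 1 -- new best
  Position 1 ('b'): window [0,1] length 2 -- new best
  Position 2 ('a'): window [0,2] length 3 -- new best
  Position 3 ('b'): repeat (last at 1), move window start to 2
  Position 3 ('b'): window [2,3] length 2
  Position 4 ('b'): repeat (last at 3), move window start to 4
  Position 4 ('b'): window [4,4] length 1
  Position 5 ('d'): window [4,5] length 2
  Position 6 ('g'): window [4,6] length 3
  Position 7 ('g'): repeat (last at 6), move window start to 7
  Position 7 ('g'): window [7,7] length 1
  Position 8 ('b'): window [7,8] length 2
  Position 9 ('g'): repeat (last at 7), move window start to 8
  Position 9 ('g'): window [8,9] length 2
  Position 10 ('c'): window [8,10] length 3
  Position 11 ('f'): window [8,11] length 4 -- new best
Longest substring with no repeats: "bgcf" with length 4

4


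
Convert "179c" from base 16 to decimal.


Input: "179c" in base 16
Positional expansion:
  Digit '1' (value 1) x 16^3 = 4096
  Digit '7' (value 7) x 16^2 = 1792
  Digit '9' (value 9) x 16^1 = 144
  Digit 'c' (value 12) x 16^0 = 12
Sum = 6044

6044


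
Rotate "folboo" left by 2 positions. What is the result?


Input: "folboo", rotate left by 2
First 2 characters: "fo"
Remaining characters: "lboo"
Concatenate remaining + first: "lboo" + "fo" = "lboofo"

lboofo


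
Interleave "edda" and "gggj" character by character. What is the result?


Interleaving "edda" and "gggj":
  Position 0: 'e' from first, 'g' from second => "eg"
  Position 1: 'd' from first, 'g' from second => "dg"
  Position 2: 'd' from first, 'g' from second => "dg"
  Position 3: 'a' from first, 'j' from second => "aj"
Result: egdgdgaj

egdgdgaj


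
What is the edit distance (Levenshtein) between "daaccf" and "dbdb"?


Computing edit distance: "daaccf" -> "dbdb"
DP table:
           d    b    d    b
      0    1    2    3    4
  d   1    0    1    2    3
  a   2    1    1    2    3
  a   3    2    2    2    3
  c   4    3    3    3    3
  c   5    4    4    4    4
  f   6    5    5    5    5
Edit distance = dp[6][4] = 5

5


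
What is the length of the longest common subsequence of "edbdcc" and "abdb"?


LCS of "edbdcc" and "abdb"
DP table:
           a    b    d    b
      0    0    0    0    0
  e   0    0    0    0    0
  d   0    0    0    1    1
  b   0    0    1    1    2
  d   0    0    1    2    2
  c   0    0    1    2    2
  c   0    0    1    2    2
LCS length = dp[6][4] = 2

2


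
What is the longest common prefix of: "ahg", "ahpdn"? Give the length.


Words: ahg, ahpdn
  Position 0: all 'a' => match
  Position 1: all 'h' => match
  Position 2: ('g', 'p') => mismatch, stop
LCP = "ah" (length 2)

2


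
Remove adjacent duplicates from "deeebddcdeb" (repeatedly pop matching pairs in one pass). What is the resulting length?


Input: deeebddcdeb
Stack-based adjacent duplicate removal:
  Read 'd': push. Stack: d
  Read 'e': push. Stack: de
  Read 'e': matches stack top 'e' => pop. Stack: d
  Read 'e': push. Stack: de
  Read 'b': push. Stack: deb
  Read 'd': push. Stack: debd
  Read 'd': matches stack top 'd' => pop. Stack: deb
  Read 'c': push. Stack: debc
  Read 'd': push. Stack: debcd
  Read 'e': push. Stack: debcde
  Read 'b': push. Stack: debcdeb
Final stack: "debcdeb" (length 7)

7


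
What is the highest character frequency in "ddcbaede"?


Input: ddcbaede
Character counts:
  'a': 1
  'b': 1
  'c': 1
  'd': 3
  'e': 2
Maximum frequency: 3

3


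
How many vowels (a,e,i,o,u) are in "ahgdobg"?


Input: ahgdobg
Checking each character:
  'a' at position 0: vowel (running total: 1)
  'h' at position 1: consonant
  'g' at position 2: consonant
  'd' at position 3: consonant
  'o' at position 4: vowel (running total: 2)
  'b' at position 5: consonant
  'g' at position 6: consonant
Total vowels: 2

2


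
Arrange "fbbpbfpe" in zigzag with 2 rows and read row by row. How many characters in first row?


Zigzag "fbbpbfpe" into 2 rows:
Placing characters:
  'f' => row 0
  'b' => row 1
  'b' => row 0
  'p' => row 1
  'b' => row 0
  'f' => row 1
  'p' => row 0
  'e' => row 1
Rows:
  Row 0: "fbbp"
  Row 1: "bpfe"
First row length: 4

4


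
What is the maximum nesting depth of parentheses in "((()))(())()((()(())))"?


Input: "((()))(())()((()(())))"
Tracking depth:
  Position 0 '(': depth becomes 1
  Position 1 '(': depth becomes 2
  Position 2 '(': depth becomes 3
  Position 3 ')': depth becomes 2
  Position 4 ')': depth becomes 1
  Position 5 ')': depth becomes 0
  Position 6 '(': depth becomes 1
  Position 7 '(': depth becomes 2
  Position 8 ')': depth becomes 1
  Position 9 ')': depth becomes 0
  Position 10 '(': depth becomes 1
  Position 11 ')': depth becomes 0
  Position 12 '(': depth becomes 1
  Position 13 '(': depth becomes 2
  Position 14 '(': depth becomes 3
  Position 15 ')': depth becomes 2
  Position 16 '(': depth becomes 3
  Position 17 '(': depth becomes 4
  Position 18 ')': depth becomes 3
  Position 19 ')': depth becomes 2
  Position 20 ')': depth becomes 1
  Position 21 ')': depth becomes 0
Maximum depth reached: 4

4


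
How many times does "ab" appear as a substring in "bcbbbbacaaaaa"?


Searching for "ab" in "bcbbbbacaaaaa"
Scanning each position:
  Position 0: "bc" => no
  Position 1: "cb" => no
  Position 2: "bb" => no
  Position 3: "bb" => no
  Position 4: "bb" => no
  Position 5: "ba" => no
  Position 6: "ac" => no
  Position 7: "ca" => no
  Position 8: "aa" => no
  Position 9: "aa" => no
  Position 10: "aa" => no
  Position 11: "aa" => no
Total occurrences: 0

0


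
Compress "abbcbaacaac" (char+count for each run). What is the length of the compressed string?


Input: abbcbaacaac
Runs:
  'a' x 1 => "a1"
  'b' x 2 => "b2"
  'c' x 1 => "c1"
  'b' x 1 => "b1"
  'a' x 2 => "a2"
  'c' x 1 => "c1"
  'a' x 2 => "a2"
  'c' x 1 => "c1"
Compressed: "a1b2c1b1a2c1a2c1"
Compressed length: 16

16


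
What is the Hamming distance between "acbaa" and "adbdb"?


Comparing "acbaa" and "adbdb" position by position:
  Position 0: 'a' vs 'a' => same
  Position 1: 'c' vs 'd' => differ
  Position 2: 'b' vs 'b' => same
  Position 3: 'a' vs 'd' => differ
  Position 4: 'a' vs 'b' => differ
Total differences (Hamming distance): 3

3


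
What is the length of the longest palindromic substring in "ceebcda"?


Input: "ceebcda"
Checking substrings for palindromes:
  [1:3] "ee" (len 2) => palindrome
Longest palindromic substring: "ee" with length 2

2


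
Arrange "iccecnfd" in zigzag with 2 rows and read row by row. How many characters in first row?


Zigzag "iccecnfd" into 2 rows:
Placing characters:
  'i' => row 0
  'c' => row 1
  'c' => row 0
  'e' => row 1
  'c' => row 0
  'n' => row 1
  'f' => row 0
  'd' => row 1
Rows:
  Row 0: "iccf"
  Row 1: "cend"
First row length: 4

4


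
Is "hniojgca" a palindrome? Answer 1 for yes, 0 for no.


Input: hniojgca
Reversed: acgjoinh
  Compare pos 0 ('h') with pos 7 ('a'): MISMATCH
  Compare pos 1 ('n') with pos 6 ('c'): MISMATCH
  Compare pos 2 ('i') with pos 5 ('g'): MISMATCH
  Compare pos 3 ('o') with pos 4 ('j'): MISMATCH
Result: not a palindrome

0


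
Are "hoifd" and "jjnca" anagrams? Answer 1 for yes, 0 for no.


Strings: "hoifd", "jjnca"
Sorted first:  dfhio
Sorted second: acjjn
Differ at position 0: 'd' vs 'a' => not anagrams

0


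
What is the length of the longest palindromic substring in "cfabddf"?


Input: "cfabddf"
Checking substrings for palindromes:
  [4:6] "dd" (len 2) => palindrome
Longest palindromic substring: "dd" with length 2

2


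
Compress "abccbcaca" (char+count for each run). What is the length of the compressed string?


Input: abccbcaca
Runs:
  'a' x 1 => "a1"
  'b' x 1 => "b1"
  'c' x 2 => "c2"
  'b' x 1 => "b1"
  'c' x 1 => "c1"
  'a' x 1 => "a1"
  'c' x 1 => "c1"
  'a' x 1 => "a1"
Compressed: "a1b1c2b1c1a1c1a1"
Compressed length: 16

16


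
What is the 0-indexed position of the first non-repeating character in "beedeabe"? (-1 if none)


Input: beedeabe
Character frequencies:
  'a': 1
  'b': 2
  'd': 1
  'e': 4
Scanning left to right for freq == 1:
  Position 0 ('b'): freq=2, skip
  Position 1 ('e'): freq=4, skip
  Position 2 ('e'): freq=4, skip
  Position 3 ('d'): unique! => answer = 3

3


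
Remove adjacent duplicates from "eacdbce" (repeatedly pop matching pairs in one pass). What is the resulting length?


Input: eacdbce
Stack-based adjacent duplicate removal:
  Read 'e': push. Stack: e
  Read 'a': push. Stack: ea
  Read 'c': push. Stack: eac
  Read 'd': push. Stack: eacd
  Read 'b': push. Stack: eacdb
  Read 'c': push. Stack: eacdbc
  Read 'e': push. Stack: eacdbce
Final stack: "eacdbce" (length 7)

7


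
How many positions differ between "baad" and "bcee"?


Comparing "baad" and "bcee" position by position:
  Position 0: 'b' vs 'b' => same
  Position 1: 'a' vs 'c' => DIFFER
  Position 2: 'a' vs 'e' => DIFFER
  Position 3: 'd' vs 'e' => DIFFER
Positions that differ: 3

3


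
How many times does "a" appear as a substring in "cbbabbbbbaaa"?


Searching for "a" in "cbbabbbbbaaa"
Scanning each position:
  Position 0: "c" => no
  Position 1: "b" => no
  Position 2: "b" => no
  Position 3: "a" => MATCH
  Position 4: "b" => no
  Position 5: "b" => no
  Position 6: "b" => no
  Position 7: "b" => no
  Position 8: "b" => no
  Position 9: "a" => MATCH
  Position 10: "a" => MATCH
  Position 11: "a" => MATCH
Total occurrences: 4

4


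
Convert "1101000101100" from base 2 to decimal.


Input: "1101000101100" in base 2
Positional expansion:
  Digit '1' (value 1) x 2^12 = 4096
  Digit '1' (value 1) x 2^11 = 2048
  Digit '0' (value 0) x 2^10 = 0
  Digit '1' (value 1) x 2^9 = 512
  Digit '0' (value 0) x 2^8 = 0
  Digit '0' (value 0) x 2^7 = 0
  Digit '0' (value 0) x 2^6 = 0
  Digit '1' (value 1) x 2^5 = 32
  Digit '0' (value 0) x 2^4 = 0
  Digit '1' (value 1) x 2^3 = 8
  Digit '1' (value 1) x 2^2 = 4
  Digit '0' (value 0) x 2^1 = 0
  Digit '0' (value 0) x 2^0 = 0
Sum = 6700

6700


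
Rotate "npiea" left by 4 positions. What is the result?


Input: "npiea", rotate left by 4
First 4 characters: "npie"
Remaining characters: "a"
Concatenate remaining + first: "a" + "npie" = "anpie"

anpie


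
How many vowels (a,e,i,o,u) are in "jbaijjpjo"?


Input: jbaijjpjo
Checking each character:
  'j' at position 0: consonant
  'b' at position 1: consonant
  'a' at position 2: vowel (running total: 1)
  'i' at position 3: vowel (running total: 2)
  'j' at position 4: consonant
  'j' at position 5: consonant
  'p' at position 6: consonant
  'j' at position 7: consonant
  'o' at position 8: vowel (running total: 3)
Total vowels: 3

3


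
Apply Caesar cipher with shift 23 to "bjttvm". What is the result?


Caesar cipher: shift "bjttvm" by 23
  'b' (pos 1) + 23 = pos 24 = 'y'
  'j' (pos 9) + 23 = pos 6 = 'g'
  't' (pos 19) + 23 = pos 16 = 'q'
  't' (pos 19) + 23 = pos 16 = 'q'
  'v' (pos 21) + 23 = pos 18 = 's'
  'm' (pos 12) + 23 = pos 9 = 'j'
Result: ygqqsj

ygqqsj


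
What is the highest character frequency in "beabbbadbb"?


Input: beabbbadbb
Character counts:
  'a': 2
  'b': 6
  'd': 1
  'e': 1
Maximum frequency: 6

6


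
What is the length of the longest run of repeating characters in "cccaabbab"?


Input: "cccaabbab"
Scanning for longest run:
  Position 1 ('c'): continues run of 'c', length=2
  Position 2 ('c'): continues run of 'c', length=3
  Position 3 ('a'): new char, reset run to 1
  Position 4 ('a'): continues run of 'a', length=2
  Position 5 ('b'): new char, reset run to 1
  Position 6 ('b'): continues run of 'b', length=2
  Position 7 ('a'): new char, reset run to 1
  Position 8 ('b'): new char, reset run to 1
Longest run: 'c' with length 3

3


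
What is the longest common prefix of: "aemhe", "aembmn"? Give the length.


Words: aemhe, aembmn
  Position 0: all 'a' => match
  Position 1: all 'e' => match
  Position 2: all 'm' => match
  Position 3: ('h', 'b') => mismatch, stop
LCP = "aem" (length 3)

3


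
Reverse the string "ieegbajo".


Input: ieegbajo
Reading characters right to left:
  Position 7: 'o'
  Position 6: 'j'
  Position 5: 'a'
  Position 4: 'b'
  Position 3: 'g'
  Position 2: 'e'
  Position 1: 'e'
  Position 0: 'i'
Reversed: ojabgeei

ojabgeei


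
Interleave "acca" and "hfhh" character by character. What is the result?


Interleaving "acca" and "hfhh":
  Position 0: 'a' from first, 'h' from second => "ah"
  Position 1: 'c' from first, 'f' from second => "cf"
  Position 2: 'c' from first, 'h' from second => "ch"
  Position 3: 'a' from first, 'h' from second => "ah"
Result: ahcfchah

ahcfchah


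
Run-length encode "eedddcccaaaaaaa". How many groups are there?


Input: eedddcccaaaaaaa
Scanning for consecutive runs:
  Group 1: 'e' x 2 (positions 0-1)
  Group 2: 'd' x 3 (positions 2-4)
  Group 3: 'c' x 3 (positions 5-7)
  Group 4: 'a' x 7 (positions 8-14)
Total groups: 4

4


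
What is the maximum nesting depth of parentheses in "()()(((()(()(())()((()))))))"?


Input: "()()(((()(()(())()((()))))))"
Tracking depth:
  Position 0 '(': depth becomes 1
  Position 1 ')': depth becomes 0
  Position 2 '(': depth becomes 1
  Position 3 ')': depth becomes 0
  Position 4 '(': depth becomes 1
  Position 5 '(': depth becomes 2
  Position 6 '(': depth becomes 3
  Position 7 '(': depth becomes 4
  Position 8 ')': depth becomes 3
  Position 9 '(': depth becomes 4
  Position 10 '(': depth becomes 5
  Position 11 ')': depth becomes 4
  Position 12 '(': depth becomes 5
  Position 13 '(': depth becomes 6
  Position 14 ')': depth becomes 5
  Position 15 ')': depth becomes 4
  Position 16 '(': depth becomes 5
  Position 17 ')': depth becomes 4
  Position 18 '(': depth becomes 5
  Position 19 '(': depth becomes 6
  Position 20 '(': depth becomes 7
  Position 21 ')': depth becomes 6
  Position 22 ')': depth becomes 5
  Position 23 ')': depth becomes 4
  Position 24 ')': depth becomes 3
  Position 25 ')': depth becomes 2
  Position 26 ')': depth becomes 1
  Position 27 ')': depth becomes 0
Maximum depth reached: 7

7


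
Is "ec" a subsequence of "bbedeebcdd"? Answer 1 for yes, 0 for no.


Check if "ec" is a subsequence of "bbedeebcdd"
Greedy scan:
  Position 0 ('b'): no match needed
  Position 1 ('b'): no match needed
  Position 2 ('e'): matches sub[0] = 'e'
  Position 3 ('d'): no match needed
  Position 4 ('e'): no match needed
  Position 5 ('e'): no match needed
  Position 6 ('b'): no match needed
  Position 7 ('c'): matches sub[1] = 'c'
  Position 8 ('d'): no match needed
  Position 9 ('d'): no match needed
All 2 characters matched => is a subsequence

1


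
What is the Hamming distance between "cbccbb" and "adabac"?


Comparing "cbccbb" and "adabac" position by position:
  Position 0: 'c' vs 'a' => differ
  Position 1: 'b' vs 'd' => differ
  Position 2: 'c' vs 'a' => differ
  Position 3: 'c' vs 'b' => differ
  Position 4: 'b' vs 'a' => differ
  Position 5: 'b' vs 'c' => differ
Total differences (Hamming distance): 6

6


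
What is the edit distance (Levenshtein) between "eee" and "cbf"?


Computing edit distance: "eee" -> "cbf"
DP table:
           c    b    f
      0    1    2    3
  e   1    1    2    3
  e   2    2    2    3
  e   3    3    3    3
Edit distance = dp[3][3] = 3

3


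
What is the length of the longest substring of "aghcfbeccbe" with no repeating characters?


Input: "aghcfbeccbe"
Sliding window (track last position of each char):
  Position 0 ('a'): window [0,0] length 1 -- new best
  Position 1 ('g'): window [0,1] length 2 -- new best
  Position 2 ('h'): window [0,2] length 3 -- new best
  Position 3 ('c'): window [0,3] length 4 -- new best
  Position 4 ('f'): window [0,4] length 5 -- new best
  Position 5 ('b'): window [0,5] length 6 -- new best
  Position 6 ('e'): window [0,6] length 7 -- new best
  Position 7 ('c'): repeat (last at 3), move window start to 4
  Position 7 ('c'): window [4,7] length 4
  Position 8 ('c'): repeat (last at 7), move window start to 8
  Position 8 ('c'): window [8,8] length 1
  Position 9 ('b'): window [8,9] length 2
  Position 10 ('e'): window [8,10] length 3
Longest substring with no repeats: "aghcfbe" with length 7

7


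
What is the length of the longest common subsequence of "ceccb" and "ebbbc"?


LCS of "ceccb" and "ebbbc"
DP table:
           e    b    b    b    c
      0    0    0    0    0    0
  c   0    0    0    0    0    1
  e   0    1    1    1    1    1
  c   0    1    1    1    1    2
  c   0    1    1    1    1    2
  b   0    1    2    2    2    2
LCS length = dp[5][5] = 2

2


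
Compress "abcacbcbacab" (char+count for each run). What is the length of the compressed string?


Input: abcacbcbacab
Runs:
  'a' x 1 => "a1"
  'b' x 1 => "b1"
  'c' x 1 => "c1"
  'a' x 1 => "a1"
  'c' x 1 => "c1"
  'b' x 1 => "b1"
  'c' x 1 => "c1"
  'b' x 1 => "b1"
  'a' x 1 => "a1"
  'c' x 1 => "c1"
  'a' x 1 => "a1"
  'b' x 1 => "b1"
Compressed: "a1b1c1a1c1b1c1b1a1c1a1b1"
Compressed length: 24

24


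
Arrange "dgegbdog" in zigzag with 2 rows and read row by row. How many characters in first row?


Zigzag "dgegbdog" into 2 rows:
Placing characters:
  'd' => row 0
  'g' => row 1
  'e' => row 0
  'g' => row 1
  'b' => row 0
  'd' => row 1
  'o' => row 0
  'g' => row 1
Rows:
  Row 0: "debo"
  Row 1: "ggdg"
First row length: 4

4


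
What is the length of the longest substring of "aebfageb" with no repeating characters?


Input: "aebfageb"
Sliding window (track last position of each char):
  Position 0 ('a'): window [0,0] length 1 -- new best
  Position 1 ('e'): window [0,1] length 2 -- new best
  Position 2 ('b'): window [0,2] length 3 -- new best
  Position 3 ('f'): window [0,3] length 4 -- new best
  Position 4 ('a'): repeat (last at 0), move window start to 1
  Position 4 ('a'): window [1,4] length 4
  Position 5 ('g'): window [1,5] length 5 -- new best
  Position 6 ('e'): repeat (last at 1), move window start to 2
  Position 6 ('e'): window [2,6] length 5
  Position 7 ('b'): repeat (last at 2), move window start to 3
  Position 7 ('b'): window [3,7] length 5
Longest substring with no repeats: "ebfag" with length 5

5


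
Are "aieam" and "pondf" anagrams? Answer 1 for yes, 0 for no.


Strings: "aieam", "pondf"
Sorted first:  aaeim
Sorted second: dfnop
Differ at position 0: 'a' vs 'd' => not anagrams

0


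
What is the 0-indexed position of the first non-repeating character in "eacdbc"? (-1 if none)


Input: eacdbc
Character frequencies:
  'a': 1
  'b': 1
  'c': 2
  'd': 1
  'e': 1
Scanning left to right for freq == 1:
  Position 0 ('e'): unique! => answer = 0

0


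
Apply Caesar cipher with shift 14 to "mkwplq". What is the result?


Caesar cipher: shift "mkwplq" by 14
  'm' (pos 12) + 14 = pos 0 = 'a'
  'k' (pos 10) + 14 = pos 24 = 'y'
  'w' (pos 22) + 14 = pos 10 = 'k'
  'p' (pos 15) + 14 = pos 3 = 'd'
  'l' (pos 11) + 14 = pos 25 = 'z'
  'q' (pos 16) + 14 = pos 4 = 'e'
Result: aykdze

aykdze


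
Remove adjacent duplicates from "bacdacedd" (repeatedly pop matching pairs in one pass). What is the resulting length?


Input: bacdacedd
Stack-based adjacent duplicate removal:
  Read 'b': push. Stack: b
  Read 'a': push. Stack: ba
  Read 'c': push. Stack: bac
  Read 'd': push. Stack: bacd
  Read 'a': push. Stack: bacda
  Read 'c': push. Stack: bacdac
  Read 'e': push. Stack: bacdace
  Read 'd': push. Stack: bacdaced
  Read 'd': matches stack top 'd' => pop. Stack: bacdace
Final stack: "bacdace" (length 7)

7


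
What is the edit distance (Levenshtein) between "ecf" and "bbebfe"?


Computing edit distance: "ecf" -> "bbebfe"
DP table:
           b    b    e    b    f    e
      0    1    2    3    4    5    6
  e   1    1    2    2    3    4    5
  c   2    2    2    3    3    4    5
  f   3    3    3    3    4    3    4
Edit distance = dp[3][6] = 4

4


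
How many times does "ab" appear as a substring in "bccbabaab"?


Searching for "ab" in "bccbabaab"
Scanning each position:
  Position 0: "bc" => no
  Position 1: "cc" => no
  Position 2: "cb" => no
  Position 3: "ba" => no
  Position 4: "ab" => MATCH
  Position 5: "ba" => no
  Position 6: "aa" => no
  Position 7: "ab" => MATCH
Total occurrences: 2

2


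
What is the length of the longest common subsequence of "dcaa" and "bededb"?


LCS of "dcaa" and "bededb"
DP table:
           b    e    d    e    d    b
      0    0    0    0    0    0    0
  d   0    0    0    1    1    1    1
  c   0    0    0    1    1    1    1
  a   0    0    0    1    1    1    1
  a   0    0    0    1    1    1    1
LCS length = dp[4][6] = 1

1


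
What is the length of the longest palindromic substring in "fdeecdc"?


Input: "fdeecdc"
Checking substrings for palindromes:
  [4:7] "cdc" (len 3) => palindrome
  [2:4] "ee" (len 2) => palindrome
Longest palindromic substring: "cdc" with length 3

3


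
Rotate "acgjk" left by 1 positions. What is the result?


Input: "acgjk", rotate left by 1
First 1 characters: "a"
Remaining characters: "cgjk"
Concatenate remaining + first: "cgjk" + "a" = "cgjka"

cgjka


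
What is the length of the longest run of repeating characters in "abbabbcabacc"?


Input: "abbabbcabacc"
Scanning for longest run:
  Position 1 ('b'): new char, reset run to 1
  Position 2 ('b'): continues run of 'b', length=2
  Position 3 ('a'): new char, reset run to 1
  Position 4 ('b'): new char, reset run to 1
  Position 5 ('b'): continues run of 'b', length=2
  Position 6 ('c'): new char, reset run to 1
  Position 7 ('a'): new char, reset run to 1
  Position 8 ('b'): new char, reset run to 1
  Position 9 ('a'): new char, reset run to 1
  Position 10 ('c'): new char, reset run to 1
  Position 11 ('c'): continues run of 'c', length=2
Longest run: 'b' with length 2

2


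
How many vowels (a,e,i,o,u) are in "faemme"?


Input: faemme
Checking each character:
  'f' at position 0: consonant
  'a' at position 1: vowel (running total: 1)
  'e' at position 2: vowel (running total: 2)
  'm' at position 3: consonant
  'm' at position 4: consonant
  'e' at position 5: vowel (running total: 3)
Total vowels: 3

3


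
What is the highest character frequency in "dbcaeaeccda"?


Input: dbcaeaeccda
Character counts:
  'a': 3
  'b': 1
  'c': 3
  'd': 2
  'e': 2
Maximum frequency: 3

3


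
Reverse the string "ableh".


Input: ableh
Reading characters right to left:
  Position 4: 'h'
  Position 3: 'e'
  Position 2: 'l'
  Position 1: 'b'
  Position 0: 'a'
Reversed: helba

helba


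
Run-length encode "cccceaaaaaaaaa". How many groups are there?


Input: cccceaaaaaaaaa
Scanning for consecutive runs:
  Group 1: 'c' x 4 (positions 0-3)
  Group 2: 'e' x 1 (positions 4-4)
  Group 3: 'a' x 9 (positions 5-13)
Total groups: 3

3


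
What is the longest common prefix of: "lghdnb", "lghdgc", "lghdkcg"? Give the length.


Words: lghdnb, lghdgc, lghdkcg
  Position 0: all 'l' => match
  Position 1: all 'g' => match
  Position 2: all 'h' => match
  Position 3: all 'd' => match
  Position 4: ('n', 'g', 'k') => mismatch, stop
LCP = "lghd" (length 4)

4


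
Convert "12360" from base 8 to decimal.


Input: "12360" in base 8
Positional expansion:
  Digit '1' (value 1) x 8^4 = 4096
  Digit '2' (value 2) x 8^3 = 1024
  Digit '3' (value 3) x 8^2 = 192
  Digit '6' (value 6) x 8^1 = 48
  Digit '0' (value 0) x 8^0 = 0
Sum = 5360

5360


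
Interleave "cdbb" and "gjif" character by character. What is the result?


Interleaving "cdbb" and "gjif":
  Position 0: 'c' from first, 'g' from second => "cg"
  Position 1: 'd' from first, 'j' from second => "dj"
  Position 2: 'b' from first, 'i' from second => "bi"
  Position 3: 'b' from first, 'f' from second => "bf"
Result: cgdjbibf

cgdjbibf


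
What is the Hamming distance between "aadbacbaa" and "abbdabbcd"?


Comparing "aadbacbaa" and "abbdabbcd" position by position:
  Position 0: 'a' vs 'a' => same
  Position 1: 'a' vs 'b' => differ
  Position 2: 'd' vs 'b' => differ
  Position 3: 'b' vs 'd' => differ
  Position 4: 'a' vs 'a' => same
  Position 5: 'c' vs 'b' => differ
  Position 6: 'b' vs 'b' => same
  Position 7: 'a' vs 'c' => differ
  Position 8: 'a' vs 'd' => differ
Total differences (Hamming distance): 6

6


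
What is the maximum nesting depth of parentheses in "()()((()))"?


Input: "()()((()))"
Tracking depth:
  Position 0 '(': depth becomes 1
  Position 1 ')': depth becomes 0
  Position 2 '(': depth becomes 1
  Position 3 ')': depth becomes 0
  Position 4 '(': depth becomes 1
  Position 5 '(': depth becomes 2
  Position 6 '(': depth becomes 3
  Position 7 ')': depth becomes 2
  Position 8 ')': depth becomes 1
  Position 9 ')': depth becomes 0
Maximum depth reached: 3

3


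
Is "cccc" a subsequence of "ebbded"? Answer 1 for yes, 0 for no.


Check if "cccc" is a subsequence of "ebbded"
Greedy scan:
  Position 0 ('e'): no match needed
  Position 1 ('b'): no match needed
  Position 2 ('b'): no match needed
  Position 3 ('d'): no match needed
  Position 4 ('e'): no match needed
  Position 5 ('d'): no match needed
Only matched 0/4 characters => not a subsequence

0


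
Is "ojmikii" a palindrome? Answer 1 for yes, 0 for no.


Input: ojmikii
Reversed: iikimjo
  Compare pos 0 ('o') with pos 6 ('i'): MISMATCH
  Compare pos 1 ('j') with pos 5 ('i'): MISMATCH
  Compare pos 2 ('m') with pos 4 ('k'): MISMATCH
Result: not a palindrome

0


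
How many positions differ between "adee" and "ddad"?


Comparing "adee" and "ddad" position by position:
  Position 0: 'a' vs 'd' => DIFFER
  Position 1: 'd' vs 'd' => same
  Position 2: 'e' vs 'a' => DIFFER
  Position 3: 'e' vs 'd' => DIFFER
Positions that differ: 3

3


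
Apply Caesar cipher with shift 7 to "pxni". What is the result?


Caesar cipher: shift "pxni" by 7
  'p' (pos 15) + 7 = pos 22 = 'w'
  'x' (pos 23) + 7 = pos 4 = 'e'
  'n' (pos 13) + 7 = pos 20 = 'u'
  'i' (pos 8) + 7 = pos 15 = 'p'
Result: weup

weup


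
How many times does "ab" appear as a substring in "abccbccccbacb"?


Searching for "ab" in "abccbccccbacb"
Scanning each position:
  Position 0: "ab" => MATCH
  Position 1: "bc" => no
  Position 2: "cc" => no
  Position 3: "cb" => no
  Position 4: "bc" => no
  Position 5: "cc" => no
  Position 6: "cc" => no
  Position 7: "cc" => no
  Position 8: "cb" => no
  Position 9: "ba" => no
  Position 10: "ac" => no
  Position 11: "cb" => no
Total occurrences: 1

1


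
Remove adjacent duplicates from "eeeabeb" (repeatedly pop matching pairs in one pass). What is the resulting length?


Input: eeeabeb
Stack-based adjacent duplicate removal:
  Read 'e': push. Stack: e
  Read 'e': matches stack top 'e' => pop. Stack: (empty)
  Read 'e': push. Stack: e
  Read 'a': push. Stack: ea
  Read 'b': push. Stack: eab
  Read 'e': push. Stack: eabe
  Read 'b': push. Stack: eabeb
Final stack: "eabeb" (length 5)

5


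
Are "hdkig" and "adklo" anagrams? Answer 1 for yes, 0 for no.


Strings: "hdkig", "adklo"
Sorted first:  dghik
Sorted second: adklo
Differ at position 0: 'd' vs 'a' => not anagrams

0


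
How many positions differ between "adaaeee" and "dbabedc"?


Comparing "adaaeee" and "dbabedc" position by position:
  Position 0: 'a' vs 'd' => DIFFER
  Position 1: 'd' vs 'b' => DIFFER
  Position 2: 'a' vs 'a' => same
  Position 3: 'a' vs 'b' => DIFFER
  Position 4: 'e' vs 'e' => same
  Position 5: 'e' vs 'd' => DIFFER
  Position 6: 'e' vs 'c' => DIFFER
Positions that differ: 5

5


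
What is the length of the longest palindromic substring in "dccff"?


Input: "dccff"
Checking substrings for palindromes:
  [1:3] "cc" (len 2) => palindrome
  [3:5] "ff" (len 2) => palindrome
Longest palindromic substring: "cc" with length 2

2


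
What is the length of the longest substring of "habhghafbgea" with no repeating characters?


Input: "habhghafbgea"
Sliding window (track last position of each char):
  Position 0 ('h'): window [0,0] length 1 -- new best
  Position 1 ('a'): window [0,1] length 2 -- new best
  Position 2 ('b'): window [0,2] length 3 -- new best
  Position 3 ('h'): repeat (last at 0), move window start to 1
  Position 3 ('h'): window [1,3] length 3
  Position 4 ('g'): window [1,4] length 4 -- new best
  Position 5 ('h'): repeat (last at 3), move window start to 4
  Position 5 ('h'): window [4,5] length 2
  Position 6 ('a'): window [4,6] length 3
  Position 7 ('f'): window [4,7] length 4
  Position 8 ('b'): window [4,8] length 5 -- new best
  Position 9 ('g'): repeat (last at 4), move window start to 5
  Position 9 ('g'): window [5,9] length 5
  Position 10 ('e'): window [5,10] length 6 -- new best
  Position 11 ('a'): repeat (last at 6), move window start to 7
  Position 11 ('a'): window [7,11] length 5
Longest substring with no repeats: "hafbge" with length 6

6


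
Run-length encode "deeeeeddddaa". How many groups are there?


Input: deeeeeddddaa
Scanning for consecutive runs:
  Group 1: 'd' x 1 (positions 0-0)
  Group 2: 'e' x 5 (positions 1-5)
  Group 3: 'd' x 4 (positions 6-9)
  Group 4: 'a' x 2 (positions 10-11)
Total groups: 4

4


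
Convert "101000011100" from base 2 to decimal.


Input: "101000011100" in base 2
Positional expansion:
  Digit '1' (value 1) x 2^11 = 2048
  Digit '0' (value 0) x 2^10 = 0
  Digit '1' (value 1) x 2^9 = 512
  Digit '0' (value 0) x 2^8 = 0
  Digit '0' (value 0) x 2^7 = 0
  Digit '0' (value 0) x 2^6 = 0
  Digit '0' (value 0) x 2^5 = 0
  Digit '1' (value 1) x 2^4 = 16
  Digit '1' (value 1) x 2^3 = 8
  Digit '1' (value 1) x 2^2 = 4
  Digit '0' (value 0) x 2^1 = 0
  Digit '0' (value 0) x 2^0 = 0
Sum = 2588

2588


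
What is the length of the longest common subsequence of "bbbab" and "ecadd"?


LCS of "bbbab" and "ecadd"
DP table:
           e    c    a    d    d
      0    0    0    0    0    0
  b   0    0    0    0    0    0
  b   0    0    0    0    0    0
  b   0    0    0    0    0    0
  a   0    0    0    1    1    1
  b   0    0    0    1    1    1
LCS length = dp[5][5] = 1

1


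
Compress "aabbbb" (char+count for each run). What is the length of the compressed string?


Input: aabbbb
Runs:
  'a' x 2 => "a2"
  'b' x 4 => "b4"
Compressed: "a2b4"
Compressed length: 4

4


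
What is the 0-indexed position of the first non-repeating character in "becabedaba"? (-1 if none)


Input: becabedaba
Character frequencies:
  'a': 3
  'b': 3
  'c': 1
  'd': 1
  'e': 2
Scanning left to right for freq == 1:
  Position 0 ('b'): freq=3, skip
  Position 1 ('e'): freq=2, skip
  Position 2 ('c'): unique! => answer = 2

2


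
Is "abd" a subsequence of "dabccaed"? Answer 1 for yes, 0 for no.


Check if "abd" is a subsequence of "dabccaed"
Greedy scan:
  Position 0 ('d'): no match needed
  Position 1 ('a'): matches sub[0] = 'a'
  Position 2 ('b'): matches sub[1] = 'b'
  Position 3 ('c'): no match needed
  Position 4 ('c'): no match needed
  Position 5 ('a'): no match needed
  Position 6 ('e'): no match needed
  Position 7 ('d'): matches sub[2] = 'd'
All 3 characters matched => is a subsequence

1


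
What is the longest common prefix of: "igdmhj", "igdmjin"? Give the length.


Words: igdmhj, igdmjin
  Position 0: all 'i' => match
  Position 1: all 'g' => match
  Position 2: all 'd' => match
  Position 3: all 'm' => match
  Position 4: ('h', 'j') => mismatch, stop
LCP = "igdm" (length 4)

4


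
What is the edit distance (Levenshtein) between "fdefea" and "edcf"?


Computing edit distance: "fdefea" -> "edcf"
DP table:
           e    d    c    f
      0    1    2    3    4
  f   1    1    2    3    3
  d   2    2    1    2    3
  e   3    2    2    2    3
  f   4    3    3    3    2
  e   5    4    4    4    3
  a   6    5    5    5    4
Edit distance = dp[6][4] = 4

4


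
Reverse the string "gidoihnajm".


Input: gidoihnajm
Reading characters right to left:
  Position 9: 'm'
  Position 8: 'j'
  Position 7: 'a'
  Position 6: 'n'
  Position 5: 'h'
  Position 4: 'i'
  Position 3: 'o'
  Position 2: 'd'
  Position 1: 'i'
  Position 0: 'g'
Reversed: mjanhiodig

mjanhiodig


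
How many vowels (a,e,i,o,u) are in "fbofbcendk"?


Input: fbofbcendk
Checking each character:
  'f' at position 0: consonant
  'b' at position 1: consonant
  'o' at position 2: vowel (running total: 1)
  'f' at position 3: consonant
  'b' at position 4: consonant
  'c' at position 5: consonant
  'e' at position 6: vowel (running total: 2)
  'n' at position 7: consonant
  'd' at position 8: consonant
  'k' at position 9: consonant
Total vowels: 2

2
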